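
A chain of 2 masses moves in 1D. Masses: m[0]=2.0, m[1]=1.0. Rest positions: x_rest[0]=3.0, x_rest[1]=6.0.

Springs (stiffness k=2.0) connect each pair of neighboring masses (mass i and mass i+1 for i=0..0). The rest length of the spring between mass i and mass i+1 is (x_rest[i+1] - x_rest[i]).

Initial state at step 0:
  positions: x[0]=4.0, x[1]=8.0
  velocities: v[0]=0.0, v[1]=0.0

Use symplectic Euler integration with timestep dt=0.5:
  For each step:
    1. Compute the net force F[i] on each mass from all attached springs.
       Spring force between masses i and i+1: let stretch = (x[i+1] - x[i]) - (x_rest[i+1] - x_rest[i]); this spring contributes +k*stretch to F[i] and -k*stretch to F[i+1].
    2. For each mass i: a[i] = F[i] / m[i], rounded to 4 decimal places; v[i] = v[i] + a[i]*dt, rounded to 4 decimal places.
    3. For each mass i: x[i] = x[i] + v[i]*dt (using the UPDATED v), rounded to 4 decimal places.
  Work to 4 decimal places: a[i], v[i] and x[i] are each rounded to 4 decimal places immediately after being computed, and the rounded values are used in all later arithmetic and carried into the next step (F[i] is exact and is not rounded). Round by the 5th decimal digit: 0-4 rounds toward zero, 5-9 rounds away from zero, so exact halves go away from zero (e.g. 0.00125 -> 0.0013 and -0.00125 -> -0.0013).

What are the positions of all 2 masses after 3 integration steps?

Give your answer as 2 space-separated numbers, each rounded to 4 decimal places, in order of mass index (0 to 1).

Answer: 4.7032 6.5938

Derivation:
Step 0: x=[4.0000 8.0000] v=[0.0000 0.0000]
Step 1: x=[4.2500 7.5000] v=[0.5000 -1.0000]
Step 2: x=[4.5625 6.8750] v=[0.6250 -1.2500]
Step 3: x=[4.7032 6.5938] v=[0.2813 -0.5625]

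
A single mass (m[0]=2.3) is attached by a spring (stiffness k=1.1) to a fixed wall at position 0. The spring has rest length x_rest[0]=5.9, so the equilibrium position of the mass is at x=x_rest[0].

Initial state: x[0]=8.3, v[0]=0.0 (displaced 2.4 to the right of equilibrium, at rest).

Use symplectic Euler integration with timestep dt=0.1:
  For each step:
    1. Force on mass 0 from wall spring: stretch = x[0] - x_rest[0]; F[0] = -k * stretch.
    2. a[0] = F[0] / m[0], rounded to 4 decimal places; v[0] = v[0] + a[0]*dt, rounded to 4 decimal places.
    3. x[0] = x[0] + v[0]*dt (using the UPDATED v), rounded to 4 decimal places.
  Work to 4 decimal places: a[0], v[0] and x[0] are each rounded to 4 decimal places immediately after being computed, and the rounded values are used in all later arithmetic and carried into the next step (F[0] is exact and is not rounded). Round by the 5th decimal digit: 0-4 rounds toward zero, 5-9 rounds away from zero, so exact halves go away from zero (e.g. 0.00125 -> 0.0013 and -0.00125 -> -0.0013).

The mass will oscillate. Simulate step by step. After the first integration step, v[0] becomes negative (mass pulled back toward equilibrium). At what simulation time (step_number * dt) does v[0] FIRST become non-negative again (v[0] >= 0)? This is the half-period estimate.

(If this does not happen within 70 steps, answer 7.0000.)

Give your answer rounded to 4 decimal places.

Answer: 4.6000

Derivation:
Step 0: x=[8.3000] v=[0.0000]
Step 1: x=[8.2885] v=[-0.1148]
Step 2: x=[8.2656] v=[-0.2290]
Step 3: x=[8.2314] v=[-0.3421]
Step 4: x=[8.1860] v=[-0.4536]
Step 5: x=[8.1297] v=[-0.5629]
Step 6: x=[8.0628] v=[-0.6695]
Step 7: x=[7.9855] v=[-0.7729]
Step 8: x=[7.8982] v=[-0.8726]
Step 9: x=[7.8014] v=[-0.9682]
Step 10: x=[7.6955] v=[-1.0591]
Step 11: x=[7.5810] v=[-1.1450]
Step 12: x=[7.4585] v=[-1.2254]
Step 13: x=[7.3285] v=[-1.2999]
Step 14: x=[7.1917] v=[-1.3682]
Step 15: x=[7.0487] v=[-1.4300]
Step 16: x=[6.9002] v=[-1.4849]
Step 17: x=[6.7469] v=[-1.5327]
Step 18: x=[6.5896] v=[-1.5732]
Step 19: x=[6.4290] v=[-1.6062]
Step 20: x=[6.2659] v=[-1.6315]
Step 21: x=[6.1010] v=[-1.6490]
Step 22: x=[5.9351] v=[-1.6586]
Step 23: x=[5.7691] v=[-1.6603]
Step 24: x=[5.6037] v=[-1.6540]
Step 25: x=[5.4397] v=[-1.6398]
Step 26: x=[5.2779] v=[-1.6178]
Step 27: x=[5.1191] v=[-1.5881]
Step 28: x=[4.9640] v=[-1.5508]
Step 29: x=[4.8134] v=[-1.5060]
Step 30: x=[4.6680] v=[-1.4540]
Step 31: x=[4.5285] v=[-1.3951]
Step 32: x=[4.3956] v=[-1.3295]
Step 33: x=[4.2698] v=[-1.2576]
Step 34: x=[4.1518] v=[-1.1796]
Step 35: x=[4.0422] v=[-1.0960]
Step 36: x=[3.9415] v=[-1.0072]
Step 37: x=[3.8502] v=[-0.9135]
Step 38: x=[3.7687] v=[-0.8155]
Step 39: x=[3.6973] v=[-0.7136]
Step 40: x=[3.6365] v=[-0.6083]
Step 41: x=[3.5865] v=[-0.5001]
Step 42: x=[3.5476] v=[-0.3895]
Step 43: x=[3.5199] v=[-0.2770]
Step 44: x=[3.5036] v=[-0.1632]
Step 45: x=[3.4987] v=[-0.0486]
Step 46: x=[3.5053] v=[0.0662]
First v>=0 after going negative at step 46, time=4.6000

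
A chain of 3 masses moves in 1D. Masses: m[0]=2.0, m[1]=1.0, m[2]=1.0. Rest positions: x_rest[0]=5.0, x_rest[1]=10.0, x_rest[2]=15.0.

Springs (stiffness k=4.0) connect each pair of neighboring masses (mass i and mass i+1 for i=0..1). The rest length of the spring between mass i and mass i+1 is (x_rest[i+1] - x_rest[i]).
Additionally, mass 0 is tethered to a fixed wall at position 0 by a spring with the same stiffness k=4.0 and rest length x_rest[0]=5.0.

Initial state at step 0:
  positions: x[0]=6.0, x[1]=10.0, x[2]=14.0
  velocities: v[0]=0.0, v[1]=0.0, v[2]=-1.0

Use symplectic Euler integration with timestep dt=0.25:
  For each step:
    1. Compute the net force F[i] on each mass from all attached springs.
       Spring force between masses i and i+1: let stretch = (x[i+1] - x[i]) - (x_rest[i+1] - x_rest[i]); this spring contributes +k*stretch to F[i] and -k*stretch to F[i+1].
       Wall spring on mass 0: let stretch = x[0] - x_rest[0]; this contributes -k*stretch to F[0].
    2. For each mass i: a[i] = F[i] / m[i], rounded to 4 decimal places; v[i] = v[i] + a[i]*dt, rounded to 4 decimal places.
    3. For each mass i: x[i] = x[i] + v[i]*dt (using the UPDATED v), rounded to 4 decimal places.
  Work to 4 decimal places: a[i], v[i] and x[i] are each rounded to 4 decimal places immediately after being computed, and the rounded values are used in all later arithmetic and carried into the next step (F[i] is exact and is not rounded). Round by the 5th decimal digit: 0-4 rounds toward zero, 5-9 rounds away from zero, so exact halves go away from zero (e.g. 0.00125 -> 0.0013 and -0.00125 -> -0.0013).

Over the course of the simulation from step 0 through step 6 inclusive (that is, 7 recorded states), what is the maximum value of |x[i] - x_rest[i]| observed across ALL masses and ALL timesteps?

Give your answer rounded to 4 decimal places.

Step 0: x=[6.0000 10.0000 14.0000] v=[0.0000 0.0000 -1.0000]
Step 1: x=[5.7500 10.0000 14.0000] v=[-1.0000 0.0000 0.0000]
Step 2: x=[5.3125 9.9375 14.2500] v=[-1.7500 -0.2500 1.0000]
Step 3: x=[4.7891 9.7969 14.6719] v=[-2.0938 -0.5625 1.6875]
Step 4: x=[4.2930 9.6231 15.1250] v=[-1.9845 -0.6953 1.8125]
Step 5: x=[3.9265 9.4922 15.4527] v=[-1.4660 -0.5235 1.3106]
Step 6: x=[3.7649 9.4600 15.5402] v=[-0.6464 -0.1287 0.3501]
Max displacement = 1.2351

Answer: 1.2351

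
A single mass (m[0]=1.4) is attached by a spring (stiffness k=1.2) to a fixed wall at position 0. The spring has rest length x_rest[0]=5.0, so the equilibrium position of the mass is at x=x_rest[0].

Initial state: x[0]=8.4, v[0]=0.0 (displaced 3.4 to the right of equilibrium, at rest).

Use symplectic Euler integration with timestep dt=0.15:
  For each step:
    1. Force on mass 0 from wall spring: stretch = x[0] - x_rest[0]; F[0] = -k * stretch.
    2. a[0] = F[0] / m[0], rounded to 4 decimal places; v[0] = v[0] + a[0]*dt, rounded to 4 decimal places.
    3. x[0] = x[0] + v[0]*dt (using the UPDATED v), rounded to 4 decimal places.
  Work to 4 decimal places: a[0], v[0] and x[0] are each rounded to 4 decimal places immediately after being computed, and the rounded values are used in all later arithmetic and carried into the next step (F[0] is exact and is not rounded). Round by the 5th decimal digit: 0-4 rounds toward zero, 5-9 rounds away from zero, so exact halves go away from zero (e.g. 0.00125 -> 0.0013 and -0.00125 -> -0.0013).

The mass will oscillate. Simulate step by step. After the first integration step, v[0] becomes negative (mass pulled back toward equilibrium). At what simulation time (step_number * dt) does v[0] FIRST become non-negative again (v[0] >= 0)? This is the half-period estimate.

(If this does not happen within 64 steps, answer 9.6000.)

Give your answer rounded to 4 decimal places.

Answer: 3.4500

Derivation:
Step 0: x=[8.4000] v=[0.0000]
Step 1: x=[8.3344] v=[-0.4371]
Step 2: x=[8.2045] v=[-0.8658]
Step 3: x=[8.0128] v=[-1.2778]
Step 4: x=[7.7630] v=[-1.6652]
Step 5: x=[7.4599] v=[-2.0204]
Step 6: x=[7.1094] v=[-2.3367]
Step 7: x=[6.7182] v=[-2.6079]
Step 8: x=[6.2939] v=[-2.8288]
Step 9: x=[5.8446] v=[-2.9952]
Step 10: x=[5.3790] v=[-3.1038]
Step 11: x=[4.9061] v=[-3.1525]
Step 12: x=[4.4350] v=[-3.1404]
Step 13: x=[3.9748] v=[-3.0678]
Step 14: x=[3.5344] v=[-2.9360]
Step 15: x=[3.1223] v=[-2.7476]
Step 16: x=[2.7464] v=[-2.5062]
Step 17: x=[2.4139] v=[-2.2164]
Step 18: x=[2.1313] v=[-1.8839]
Step 19: x=[1.9040] v=[-1.5151]
Step 20: x=[1.7365] v=[-1.1170]
Step 21: x=[1.6319] v=[-0.6974]
Step 22: x=[1.5922] v=[-0.2644]
Step 23: x=[1.6183] v=[0.1738]
First v>=0 after going negative at step 23, time=3.4500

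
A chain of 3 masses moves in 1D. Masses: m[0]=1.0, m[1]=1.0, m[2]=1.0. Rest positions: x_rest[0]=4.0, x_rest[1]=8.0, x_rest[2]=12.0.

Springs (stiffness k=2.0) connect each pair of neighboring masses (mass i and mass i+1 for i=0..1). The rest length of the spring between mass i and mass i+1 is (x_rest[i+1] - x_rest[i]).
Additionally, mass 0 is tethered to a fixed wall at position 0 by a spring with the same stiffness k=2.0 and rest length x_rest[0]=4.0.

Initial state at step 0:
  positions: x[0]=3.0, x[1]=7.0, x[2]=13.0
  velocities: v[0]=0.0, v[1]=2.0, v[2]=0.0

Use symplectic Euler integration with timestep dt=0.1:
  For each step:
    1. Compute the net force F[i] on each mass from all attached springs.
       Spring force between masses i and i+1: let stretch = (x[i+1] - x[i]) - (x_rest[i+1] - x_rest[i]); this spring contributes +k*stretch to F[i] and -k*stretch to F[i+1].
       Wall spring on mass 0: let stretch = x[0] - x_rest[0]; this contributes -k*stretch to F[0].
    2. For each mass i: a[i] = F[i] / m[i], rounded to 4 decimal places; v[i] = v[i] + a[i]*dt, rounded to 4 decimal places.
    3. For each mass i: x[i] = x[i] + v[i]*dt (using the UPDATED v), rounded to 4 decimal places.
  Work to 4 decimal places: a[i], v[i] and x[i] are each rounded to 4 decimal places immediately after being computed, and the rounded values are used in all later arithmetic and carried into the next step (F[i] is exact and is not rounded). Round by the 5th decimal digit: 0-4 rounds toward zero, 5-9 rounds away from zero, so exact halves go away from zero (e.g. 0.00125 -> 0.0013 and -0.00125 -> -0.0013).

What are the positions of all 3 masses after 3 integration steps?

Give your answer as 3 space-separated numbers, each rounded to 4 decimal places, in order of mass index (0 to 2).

Answer: 3.1356 7.7986 12.7837

Derivation:
Step 0: x=[3.0000 7.0000 13.0000] v=[0.0000 2.0000 0.0000]
Step 1: x=[3.0200 7.2400 12.9600] v=[0.2000 2.4000 -0.4000]
Step 2: x=[3.0640 7.5100 12.8856] v=[0.4400 2.7000 -0.7440]
Step 3: x=[3.1356 7.7986 12.7837] v=[0.7164 2.8859 -1.0191]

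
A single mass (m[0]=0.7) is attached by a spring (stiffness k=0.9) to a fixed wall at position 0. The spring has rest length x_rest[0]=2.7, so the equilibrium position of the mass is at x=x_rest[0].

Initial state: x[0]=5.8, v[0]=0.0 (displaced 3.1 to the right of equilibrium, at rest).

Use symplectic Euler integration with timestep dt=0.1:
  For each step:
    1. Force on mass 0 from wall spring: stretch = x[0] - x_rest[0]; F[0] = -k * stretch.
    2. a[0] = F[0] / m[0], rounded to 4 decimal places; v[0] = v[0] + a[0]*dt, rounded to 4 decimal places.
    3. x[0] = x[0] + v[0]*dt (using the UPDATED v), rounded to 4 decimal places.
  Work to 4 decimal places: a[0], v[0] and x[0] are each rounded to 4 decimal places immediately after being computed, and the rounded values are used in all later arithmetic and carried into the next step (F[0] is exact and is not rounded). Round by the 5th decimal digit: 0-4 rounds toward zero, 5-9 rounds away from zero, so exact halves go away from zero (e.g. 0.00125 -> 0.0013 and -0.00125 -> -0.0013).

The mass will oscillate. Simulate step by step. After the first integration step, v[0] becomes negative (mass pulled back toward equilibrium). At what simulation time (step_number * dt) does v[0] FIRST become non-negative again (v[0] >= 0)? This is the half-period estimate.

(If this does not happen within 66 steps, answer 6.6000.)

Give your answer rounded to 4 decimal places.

Step 0: x=[5.8000] v=[0.0000]
Step 1: x=[5.7601] v=[-0.3986]
Step 2: x=[5.6809] v=[-0.7920]
Step 3: x=[5.5634] v=[-1.1753]
Step 4: x=[5.4091] v=[-1.5435]
Step 5: x=[5.2199] v=[-1.8918]
Step 6: x=[4.9983] v=[-2.2158]
Step 7: x=[4.7472] v=[-2.5113]
Step 8: x=[4.4698] v=[-2.7745]
Step 9: x=[4.1696] v=[-3.0021]
Step 10: x=[3.8505] v=[-3.1911]
Step 11: x=[3.5166] v=[-3.3390]
Step 12: x=[3.1722] v=[-3.4440]
Step 13: x=[2.8217] v=[-3.5047]
Step 14: x=[2.4697] v=[-3.5204]
Step 15: x=[2.1206] v=[-3.4908]
Step 16: x=[1.7790] v=[-3.4163]
Step 17: x=[1.4492] v=[-3.2979]
Step 18: x=[1.1355] v=[-3.1371]
Step 19: x=[0.8419] v=[-2.9360]
Step 20: x=[0.5722] v=[-2.6971]
Step 21: x=[0.3299] v=[-2.4235]
Step 22: x=[0.1180] v=[-2.1188]
Step 23: x=[-0.0607] v=[-1.7868]
Step 24: x=[-0.2039] v=[-1.4319]
Step 25: x=[-0.3098] v=[-1.0585]
Step 26: x=[-0.3770] v=[-0.6715]
Step 27: x=[-0.4046] v=[-0.2759]
Step 28: x=[-0.3923] v=[0.1233]
First v>=0 after going negative at step 28, time=2.8000

Answer: 2.8000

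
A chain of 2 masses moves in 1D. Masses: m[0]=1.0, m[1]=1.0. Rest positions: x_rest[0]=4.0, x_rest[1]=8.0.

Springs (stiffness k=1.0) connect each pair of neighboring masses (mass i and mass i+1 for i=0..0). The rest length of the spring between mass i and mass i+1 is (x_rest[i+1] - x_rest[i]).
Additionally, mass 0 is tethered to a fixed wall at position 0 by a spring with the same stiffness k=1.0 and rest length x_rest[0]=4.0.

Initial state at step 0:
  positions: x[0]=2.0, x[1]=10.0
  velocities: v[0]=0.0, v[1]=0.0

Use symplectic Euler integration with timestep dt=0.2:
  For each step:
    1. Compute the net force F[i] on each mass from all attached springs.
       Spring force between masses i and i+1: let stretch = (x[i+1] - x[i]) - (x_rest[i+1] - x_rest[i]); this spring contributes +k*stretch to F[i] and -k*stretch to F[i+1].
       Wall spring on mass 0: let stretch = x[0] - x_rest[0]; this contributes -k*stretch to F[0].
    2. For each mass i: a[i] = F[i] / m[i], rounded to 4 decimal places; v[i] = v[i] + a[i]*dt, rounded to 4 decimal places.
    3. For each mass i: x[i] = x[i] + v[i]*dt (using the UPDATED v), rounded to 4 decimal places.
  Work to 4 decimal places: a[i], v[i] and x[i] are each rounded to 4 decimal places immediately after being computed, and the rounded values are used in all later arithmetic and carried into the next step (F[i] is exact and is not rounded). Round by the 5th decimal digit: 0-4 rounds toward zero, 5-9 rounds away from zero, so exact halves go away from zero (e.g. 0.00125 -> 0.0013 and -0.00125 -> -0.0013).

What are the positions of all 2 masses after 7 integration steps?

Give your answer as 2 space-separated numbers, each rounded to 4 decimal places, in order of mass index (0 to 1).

Step 0: x=[2.0000 10.0000] v=[0.0000 0.0000]
Step 1: x=[2.2400 9.8400] v=[1.2000 -0.8000]
Step 2: x=[2.6944 9.5360] v=[2.2720 -1.5200]
Step 3: x=[3.3147 9.1183] v=[3.1014 -2.0883]
Step 4: x=[4.0345 8.6285] v=[3.5992 -2.4490]
Step 5: x=[4.7767 8.1149] v=[3.7111 -2.5678]
Step 6: x=[5.4614 7.6278] v=[3.4234 -2.4354]
Step 7: x=[6.0143 7.2141] v=[2.7644 -2.0687]

Answer: 6.0143 7.2141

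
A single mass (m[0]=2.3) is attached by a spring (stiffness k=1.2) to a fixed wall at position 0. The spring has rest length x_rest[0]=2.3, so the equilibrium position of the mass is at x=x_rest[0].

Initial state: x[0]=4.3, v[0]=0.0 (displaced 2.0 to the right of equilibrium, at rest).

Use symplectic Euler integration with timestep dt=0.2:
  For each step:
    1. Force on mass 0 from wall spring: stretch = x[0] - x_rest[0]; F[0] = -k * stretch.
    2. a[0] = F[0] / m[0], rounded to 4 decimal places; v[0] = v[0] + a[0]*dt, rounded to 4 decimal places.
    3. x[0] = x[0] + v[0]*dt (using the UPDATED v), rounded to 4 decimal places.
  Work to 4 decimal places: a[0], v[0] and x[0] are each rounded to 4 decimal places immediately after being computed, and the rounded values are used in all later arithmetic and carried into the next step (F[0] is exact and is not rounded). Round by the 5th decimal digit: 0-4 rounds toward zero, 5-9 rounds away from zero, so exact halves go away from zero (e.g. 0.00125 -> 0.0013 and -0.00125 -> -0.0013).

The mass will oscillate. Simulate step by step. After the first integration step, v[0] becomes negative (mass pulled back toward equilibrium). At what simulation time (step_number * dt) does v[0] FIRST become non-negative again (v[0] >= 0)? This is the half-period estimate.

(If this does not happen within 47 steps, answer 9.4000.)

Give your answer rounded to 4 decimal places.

Step 0: x=[4.3000] v=[0.0000]
Step 1: x=[4.2583] v=[-0.2087]
Step 2: x=[4.1757] v=[-0.4130]
Step 3: x=[4.0540] v=[-0.6087]
Step 4: x=[3.8957] v=[-0.7917]
Step 5: x=[3.7041] v=[-0.9582]
Step 6: x=[3.4832] v=[-1.1047]
Step 7: x=[3.2376] v=[-1.2282]
Step 8: x=[2.9724] v=[-1.3260]
Step 9: x=[2.6932] v=[-1.3962]
Step 10: x=[2.4058] v=[-1.4372]
Step 11: x=[2.1162] v=[-1.4482]
Step 12: x=[1.8304] v=[-1.4290]
Step 13: x=[1.5544] v=[-1.3800]
Step 14: x=[1.2940] v=[-1.3022]
Step 15: x=[1.0546] v=[-1.1972]
Step 16: x=[0.8412] v=[-1.0672]
Step 17: x=[0.6582] v=[-0.9150]
Step 18: x=[0.5095] v=[-0.7437]
Step 19: x=[0.3981] v=[-0.5569]
Step 20: x=[0.3264] v=[-0.3584]
Step 21: x=[0.2959] v=[-0.1525]
Step 22: x=[0.3072] v=[0.0566]
First v>=0 after going negative at step 22, time=4.4000

Answer: 4.4000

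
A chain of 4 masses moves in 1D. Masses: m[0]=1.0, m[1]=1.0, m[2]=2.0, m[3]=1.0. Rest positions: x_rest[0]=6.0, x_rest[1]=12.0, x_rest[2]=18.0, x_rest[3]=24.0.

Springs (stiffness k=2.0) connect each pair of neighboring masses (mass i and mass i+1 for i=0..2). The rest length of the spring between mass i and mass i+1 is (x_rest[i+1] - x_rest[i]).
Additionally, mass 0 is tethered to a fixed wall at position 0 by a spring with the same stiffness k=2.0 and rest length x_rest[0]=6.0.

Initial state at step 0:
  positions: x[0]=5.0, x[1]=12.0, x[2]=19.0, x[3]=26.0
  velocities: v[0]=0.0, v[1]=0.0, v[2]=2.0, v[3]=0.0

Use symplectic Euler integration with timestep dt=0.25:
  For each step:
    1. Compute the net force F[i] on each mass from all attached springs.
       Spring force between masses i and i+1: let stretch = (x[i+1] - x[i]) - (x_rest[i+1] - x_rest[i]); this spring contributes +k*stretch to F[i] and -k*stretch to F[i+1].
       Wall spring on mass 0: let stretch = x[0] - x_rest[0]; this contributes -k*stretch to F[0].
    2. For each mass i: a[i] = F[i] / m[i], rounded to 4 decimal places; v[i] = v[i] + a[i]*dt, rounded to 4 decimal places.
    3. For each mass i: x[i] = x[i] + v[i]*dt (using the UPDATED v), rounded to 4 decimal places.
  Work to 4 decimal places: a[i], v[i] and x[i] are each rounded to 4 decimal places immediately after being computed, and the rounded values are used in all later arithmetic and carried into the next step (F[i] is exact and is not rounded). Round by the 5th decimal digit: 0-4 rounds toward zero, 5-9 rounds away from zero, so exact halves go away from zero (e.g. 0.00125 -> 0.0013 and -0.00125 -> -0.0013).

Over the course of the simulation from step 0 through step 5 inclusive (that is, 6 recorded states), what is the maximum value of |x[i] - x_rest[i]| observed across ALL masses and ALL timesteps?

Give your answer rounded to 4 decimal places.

Step 0: x=[5.0000 12.0000 19.0000 26.0000] v=[0.0000 0.0000 2.0000 0.0000]
Step 1: x=[5.2500 12.0000 19.5000 25.8750] v=[1.0000 0.0000 2.0000 -0.5000]
Step 2: x=[5.6875 12.0938 19.9297 25.7031] v=[1.7500 0.3750 1.7188 -0.6875]
Step 3: x=[6.2149 12.3663 20.2305 25.5596] v=[2.1094 1.0898 1.2032 -0.5742]
Step 4: x=[6.7343 12.8529 20.3729 25.4999] v=[2.0777 1.9462 0.5694 -0.2388]
Step 5: x=[7.1768 13.5146 20.3657 25.5493] v=[1.7699 2.6469 -0.0289 0.1977]
Max displacement = 2.3729

Answer: 2.3729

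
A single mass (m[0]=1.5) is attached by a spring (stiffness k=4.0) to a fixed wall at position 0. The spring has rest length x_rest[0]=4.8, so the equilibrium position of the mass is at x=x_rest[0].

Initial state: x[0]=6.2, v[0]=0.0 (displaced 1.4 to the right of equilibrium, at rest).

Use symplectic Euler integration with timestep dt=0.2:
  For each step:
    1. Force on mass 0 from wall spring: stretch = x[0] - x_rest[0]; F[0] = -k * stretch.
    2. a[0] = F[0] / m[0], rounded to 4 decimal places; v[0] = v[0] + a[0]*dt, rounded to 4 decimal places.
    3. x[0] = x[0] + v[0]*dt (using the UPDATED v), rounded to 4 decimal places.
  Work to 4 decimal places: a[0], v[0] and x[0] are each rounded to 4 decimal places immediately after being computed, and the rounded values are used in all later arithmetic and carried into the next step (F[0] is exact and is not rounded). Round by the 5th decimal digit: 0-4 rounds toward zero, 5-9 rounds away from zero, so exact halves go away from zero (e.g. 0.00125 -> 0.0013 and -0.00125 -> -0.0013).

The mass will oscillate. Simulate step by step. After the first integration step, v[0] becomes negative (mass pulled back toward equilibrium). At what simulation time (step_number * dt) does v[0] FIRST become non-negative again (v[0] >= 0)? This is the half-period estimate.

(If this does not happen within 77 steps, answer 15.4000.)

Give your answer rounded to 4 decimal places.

Step 0: x=[6.2000] v=[0.0000]
Step 1: x=[6.0507] v=[-0.7467]
Step 2: x=[5.7680] v=[-1.4137]
Step 3: x=[5.3820] v=[-1.9300]
Step 4: x=[4.9339] v=[-2.2404]
Step 5: x=[4.4715] v=[-2.3118]
Step 6: x=[4.0442] v=[-2.1366]
Step 7: x=[3.6975] v=[-1.7335]
Step 8: x=[3.4684] v=[-1.1455]
Step 9: x=[3.3813] v=[-0.4353]
Step 10: x=[3.4456] v=[0.3213]
First v>=0 after going negative at step 10, time=2.0000

Answer: 2.0000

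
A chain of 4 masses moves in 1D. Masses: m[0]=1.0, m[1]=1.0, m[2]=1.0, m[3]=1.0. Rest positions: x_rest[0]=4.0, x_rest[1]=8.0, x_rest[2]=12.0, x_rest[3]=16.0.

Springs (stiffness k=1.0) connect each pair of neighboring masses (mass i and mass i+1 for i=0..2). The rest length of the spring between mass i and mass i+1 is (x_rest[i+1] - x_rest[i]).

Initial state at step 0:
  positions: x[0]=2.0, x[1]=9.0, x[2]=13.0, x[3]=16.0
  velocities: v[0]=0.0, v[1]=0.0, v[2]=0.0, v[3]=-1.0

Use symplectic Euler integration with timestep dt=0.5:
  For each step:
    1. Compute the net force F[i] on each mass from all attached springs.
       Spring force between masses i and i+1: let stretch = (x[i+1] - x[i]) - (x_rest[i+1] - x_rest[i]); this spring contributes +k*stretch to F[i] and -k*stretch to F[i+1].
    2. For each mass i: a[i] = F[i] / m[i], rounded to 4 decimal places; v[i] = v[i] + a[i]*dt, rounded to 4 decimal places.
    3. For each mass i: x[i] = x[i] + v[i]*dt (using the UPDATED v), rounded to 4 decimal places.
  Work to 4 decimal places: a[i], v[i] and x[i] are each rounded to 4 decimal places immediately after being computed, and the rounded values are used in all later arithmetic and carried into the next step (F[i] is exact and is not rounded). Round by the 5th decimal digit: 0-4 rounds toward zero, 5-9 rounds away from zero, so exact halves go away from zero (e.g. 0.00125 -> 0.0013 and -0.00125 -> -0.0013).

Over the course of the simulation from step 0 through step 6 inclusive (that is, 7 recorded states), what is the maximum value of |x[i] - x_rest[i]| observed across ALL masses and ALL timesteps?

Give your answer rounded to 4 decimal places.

Step 0: x=[2.0000 9.0000 13.0000 16.0000] v=[0.0000 0.0000 0.0000 -1.0000]
Step 1: x=[2.7500 8.2500 12.7500 15.7500] v=[1.5000 -1.5000 -0.5000 -0.5000]
Step 2: x=[3.8750 7.2500 12.1250 15.7500] v=[2.2500 -2.0000 -1.2500 0.0000]
Step 3: x=[4.8438 6.6250 11.1875 15.8438] v=[1.9375 -1.2500 -1.8750 0.1875]
Step 4: x=[5.2579 6.6954 10.2735 15.7735] v=[0.8281 0.1407 -1.8281 -0.1407]
Step 5: x=[5.0313 7.3009 9.8399 15.3282] v=[-0.4532 1.2110 -0.8672 -0.8907]
Step 6: x=[4.3721 7.9738 10.1437 14.5108] v=[-1.3184 1.3457 0.6075 -1.6349]
Max displacement = 2.1601

Answer: 2.1601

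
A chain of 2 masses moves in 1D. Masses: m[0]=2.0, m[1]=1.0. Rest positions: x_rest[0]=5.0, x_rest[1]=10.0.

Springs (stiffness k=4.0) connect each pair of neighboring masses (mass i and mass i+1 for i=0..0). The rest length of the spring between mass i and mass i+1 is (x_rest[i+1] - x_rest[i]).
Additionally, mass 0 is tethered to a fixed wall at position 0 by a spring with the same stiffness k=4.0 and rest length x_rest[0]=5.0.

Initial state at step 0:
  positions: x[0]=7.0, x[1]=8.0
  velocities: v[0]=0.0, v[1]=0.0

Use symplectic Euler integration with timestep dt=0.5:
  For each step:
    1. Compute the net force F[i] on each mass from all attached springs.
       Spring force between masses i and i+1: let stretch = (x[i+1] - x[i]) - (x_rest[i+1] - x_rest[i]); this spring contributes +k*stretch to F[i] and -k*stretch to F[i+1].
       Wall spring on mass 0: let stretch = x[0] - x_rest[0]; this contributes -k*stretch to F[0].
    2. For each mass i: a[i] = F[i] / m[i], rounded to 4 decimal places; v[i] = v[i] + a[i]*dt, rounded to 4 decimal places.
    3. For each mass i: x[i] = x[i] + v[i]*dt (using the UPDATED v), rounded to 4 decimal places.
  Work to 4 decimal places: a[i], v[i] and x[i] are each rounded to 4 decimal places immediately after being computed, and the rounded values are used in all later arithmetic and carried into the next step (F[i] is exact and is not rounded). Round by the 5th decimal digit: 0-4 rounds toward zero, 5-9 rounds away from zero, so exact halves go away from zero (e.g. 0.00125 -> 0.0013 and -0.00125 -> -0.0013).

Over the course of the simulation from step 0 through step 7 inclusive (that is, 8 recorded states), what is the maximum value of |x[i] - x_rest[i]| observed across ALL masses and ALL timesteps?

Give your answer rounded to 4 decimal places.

Answer: 3.5000

Derivation:
Step 0: x=[7.0000 8.0000] v=[0.0000 0.0000]
Step 1: x=[4.0000 12.0000] v=[-6.0000 8.0000]
Step 2: x=[3.0000 13.0000] v=[-2.0000 2.0000]
Step 3: x=[5.5000 9.0000] v=[5.0000 -8.0000]
Step 4: x=[7.0000 6.5000] v=[3.0000 -5.0000]
Step 5: x=[4.7500 9.5000] v=[-4.5000 6.0000]
Step 6: x=[2.5000 12.7500] v=[-4.5000 6.5000]
Step 7: x=[4.1250 10.7500] v=[3.2500 -4.0000]
Max displacement = 3.5000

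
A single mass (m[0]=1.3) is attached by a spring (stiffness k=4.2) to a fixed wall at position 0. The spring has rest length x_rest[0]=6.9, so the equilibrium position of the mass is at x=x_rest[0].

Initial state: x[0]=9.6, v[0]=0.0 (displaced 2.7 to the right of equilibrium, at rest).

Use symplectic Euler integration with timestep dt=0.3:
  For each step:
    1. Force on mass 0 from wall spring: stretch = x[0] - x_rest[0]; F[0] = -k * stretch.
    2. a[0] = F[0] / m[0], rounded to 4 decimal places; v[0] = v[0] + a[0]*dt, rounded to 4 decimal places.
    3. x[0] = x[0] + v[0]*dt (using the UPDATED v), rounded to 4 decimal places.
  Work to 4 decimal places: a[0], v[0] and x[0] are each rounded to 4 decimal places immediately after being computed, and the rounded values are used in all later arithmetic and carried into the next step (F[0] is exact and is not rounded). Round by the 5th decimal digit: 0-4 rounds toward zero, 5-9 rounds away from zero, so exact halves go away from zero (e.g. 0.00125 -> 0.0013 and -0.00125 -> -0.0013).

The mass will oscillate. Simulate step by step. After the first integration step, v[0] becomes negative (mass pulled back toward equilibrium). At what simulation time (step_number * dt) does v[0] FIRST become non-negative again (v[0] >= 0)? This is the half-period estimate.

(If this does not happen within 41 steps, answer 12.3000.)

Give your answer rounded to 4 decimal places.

Answer: 1.8000

Derivation:
Step 0: x=[9.6000] v=[0.0000]
Step 1: x=[8.8149] v=[-2.6169]
Step 2: x=[7.4730] v=[-4.4729]
Step 3: x=[5.9645] v=[-5.0283]
Step 4: x=[4.7280] v=[-4.1216]
Step 5: x=[4.1231] v=[-2.0164]
Step 6: x=[4.3256] v=[0.6751]
First v>=0 after going negative at step 6, time=1.8000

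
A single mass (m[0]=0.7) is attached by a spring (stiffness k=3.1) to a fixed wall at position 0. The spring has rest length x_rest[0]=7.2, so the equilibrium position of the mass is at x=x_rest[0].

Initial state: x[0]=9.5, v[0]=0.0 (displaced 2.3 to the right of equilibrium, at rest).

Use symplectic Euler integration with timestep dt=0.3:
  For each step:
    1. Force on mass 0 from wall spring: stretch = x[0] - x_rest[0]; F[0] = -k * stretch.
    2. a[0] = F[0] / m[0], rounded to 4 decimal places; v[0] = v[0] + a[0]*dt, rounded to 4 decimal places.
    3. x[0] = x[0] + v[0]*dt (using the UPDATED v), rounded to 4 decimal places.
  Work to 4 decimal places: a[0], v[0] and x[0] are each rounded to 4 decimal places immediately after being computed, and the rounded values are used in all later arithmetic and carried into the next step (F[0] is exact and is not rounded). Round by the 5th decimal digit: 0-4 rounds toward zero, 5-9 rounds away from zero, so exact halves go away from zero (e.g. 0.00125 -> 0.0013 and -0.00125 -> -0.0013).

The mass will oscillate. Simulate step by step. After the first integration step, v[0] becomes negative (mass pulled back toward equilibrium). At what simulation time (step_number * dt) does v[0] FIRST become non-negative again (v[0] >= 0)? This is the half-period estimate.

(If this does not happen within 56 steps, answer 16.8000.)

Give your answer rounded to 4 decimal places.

Answer: 1.5000

Derivation:
Step 0: x=[9.5000] v=[0.0000]
Step 1: x=[8.5833] v=[-3.0557]
Step 2: x=[7.1153] v=[-4.8935]
Step 3: x=[5.6810] v=[-4.7810]
Step 4: x=[4.8521] v=[-2.7629]
Step 5: x=[4.9590] v=[0.3564]
First v>=0 after going negative at step 5, time=1.5000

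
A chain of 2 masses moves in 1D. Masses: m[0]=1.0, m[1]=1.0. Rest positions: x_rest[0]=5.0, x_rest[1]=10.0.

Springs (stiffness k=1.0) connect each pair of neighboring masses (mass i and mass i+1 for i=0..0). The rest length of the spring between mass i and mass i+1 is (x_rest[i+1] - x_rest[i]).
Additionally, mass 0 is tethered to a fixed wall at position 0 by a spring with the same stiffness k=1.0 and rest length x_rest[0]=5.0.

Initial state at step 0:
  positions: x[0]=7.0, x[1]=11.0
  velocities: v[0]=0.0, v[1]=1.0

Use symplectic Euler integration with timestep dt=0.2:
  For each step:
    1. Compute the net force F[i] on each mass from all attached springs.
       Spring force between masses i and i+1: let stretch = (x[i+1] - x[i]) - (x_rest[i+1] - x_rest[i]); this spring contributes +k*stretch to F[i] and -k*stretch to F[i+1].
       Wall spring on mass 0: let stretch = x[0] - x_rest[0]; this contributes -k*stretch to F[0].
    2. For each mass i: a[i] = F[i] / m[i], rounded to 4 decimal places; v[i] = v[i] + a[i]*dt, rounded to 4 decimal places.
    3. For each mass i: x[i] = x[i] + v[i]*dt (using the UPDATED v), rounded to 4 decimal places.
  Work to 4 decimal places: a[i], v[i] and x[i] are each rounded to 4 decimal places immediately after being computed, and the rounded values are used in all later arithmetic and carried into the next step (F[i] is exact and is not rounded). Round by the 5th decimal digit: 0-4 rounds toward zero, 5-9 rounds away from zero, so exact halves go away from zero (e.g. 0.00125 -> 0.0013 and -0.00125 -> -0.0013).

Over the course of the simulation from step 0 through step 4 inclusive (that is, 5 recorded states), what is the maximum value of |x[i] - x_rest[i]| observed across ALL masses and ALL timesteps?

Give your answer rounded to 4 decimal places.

Answer: 2.0326

Derivation:
Step 0: x=[7.0000 11.0000] v=[0.0000 1.0000]
Step 1: x=[6.8800 11.2400] v=[-0.6000 1.2000]
Step 2: x=[6.6592 11.5056] v=[-1.1040 1.3280]
Step 3: x=[6.3659 11.7773] v=[-1.4666 1.3587]
Step 4: x=[6.0344 12.0326] v=[-1.6575 1.2764]
Max displacement = 2.0326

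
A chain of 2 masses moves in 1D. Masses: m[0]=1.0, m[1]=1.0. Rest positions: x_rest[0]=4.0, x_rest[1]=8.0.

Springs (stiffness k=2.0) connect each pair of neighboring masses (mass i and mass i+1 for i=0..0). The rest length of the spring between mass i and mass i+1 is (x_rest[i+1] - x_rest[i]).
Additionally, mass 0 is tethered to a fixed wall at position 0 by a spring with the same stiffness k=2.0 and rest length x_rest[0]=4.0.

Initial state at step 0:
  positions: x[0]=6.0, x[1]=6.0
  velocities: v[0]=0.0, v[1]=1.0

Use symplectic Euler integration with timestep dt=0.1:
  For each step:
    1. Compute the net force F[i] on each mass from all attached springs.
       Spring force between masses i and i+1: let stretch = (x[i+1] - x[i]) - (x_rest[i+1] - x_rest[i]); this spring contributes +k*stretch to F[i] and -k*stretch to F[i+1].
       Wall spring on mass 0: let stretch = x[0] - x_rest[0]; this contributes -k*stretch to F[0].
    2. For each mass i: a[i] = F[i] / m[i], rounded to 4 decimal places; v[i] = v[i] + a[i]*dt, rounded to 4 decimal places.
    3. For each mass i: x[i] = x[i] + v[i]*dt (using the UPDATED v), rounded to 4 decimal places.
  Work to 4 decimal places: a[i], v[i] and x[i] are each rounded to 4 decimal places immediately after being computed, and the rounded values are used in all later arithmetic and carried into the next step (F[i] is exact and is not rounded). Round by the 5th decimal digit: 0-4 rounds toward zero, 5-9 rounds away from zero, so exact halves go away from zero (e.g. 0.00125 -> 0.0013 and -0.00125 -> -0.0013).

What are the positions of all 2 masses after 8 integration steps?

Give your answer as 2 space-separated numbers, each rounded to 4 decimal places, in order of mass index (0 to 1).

Answer: 3.0170 8.7818

Derivation:
Step 0: x=[6.0000 6.0000] v=[0.0000 1.0000]
Step 1: x=[5.8800 6.1800] v=[-1.2000 1.8000]
Step 2: x=[5.6484 6.4340] v=[-2.3160 2.5400]
Step 3: x=[5.3195 6.7523] v=[-3.2886 3.1829]
Step 4: x=[4.9129 7.1219] v=[-4.0659 3.6963]
Step 5: x=[4.4522 7.5274] v=[-4.6067 4.0545]
Step 6: x=[3.9640 7.9514] v=[-4.8821 4.2395]
Step 7: x=[3.4763 8.3756] v=[-4.8774 4.2420]
Step 8: x=[3.0170 8.7818] v=[-4.5928 4.0621]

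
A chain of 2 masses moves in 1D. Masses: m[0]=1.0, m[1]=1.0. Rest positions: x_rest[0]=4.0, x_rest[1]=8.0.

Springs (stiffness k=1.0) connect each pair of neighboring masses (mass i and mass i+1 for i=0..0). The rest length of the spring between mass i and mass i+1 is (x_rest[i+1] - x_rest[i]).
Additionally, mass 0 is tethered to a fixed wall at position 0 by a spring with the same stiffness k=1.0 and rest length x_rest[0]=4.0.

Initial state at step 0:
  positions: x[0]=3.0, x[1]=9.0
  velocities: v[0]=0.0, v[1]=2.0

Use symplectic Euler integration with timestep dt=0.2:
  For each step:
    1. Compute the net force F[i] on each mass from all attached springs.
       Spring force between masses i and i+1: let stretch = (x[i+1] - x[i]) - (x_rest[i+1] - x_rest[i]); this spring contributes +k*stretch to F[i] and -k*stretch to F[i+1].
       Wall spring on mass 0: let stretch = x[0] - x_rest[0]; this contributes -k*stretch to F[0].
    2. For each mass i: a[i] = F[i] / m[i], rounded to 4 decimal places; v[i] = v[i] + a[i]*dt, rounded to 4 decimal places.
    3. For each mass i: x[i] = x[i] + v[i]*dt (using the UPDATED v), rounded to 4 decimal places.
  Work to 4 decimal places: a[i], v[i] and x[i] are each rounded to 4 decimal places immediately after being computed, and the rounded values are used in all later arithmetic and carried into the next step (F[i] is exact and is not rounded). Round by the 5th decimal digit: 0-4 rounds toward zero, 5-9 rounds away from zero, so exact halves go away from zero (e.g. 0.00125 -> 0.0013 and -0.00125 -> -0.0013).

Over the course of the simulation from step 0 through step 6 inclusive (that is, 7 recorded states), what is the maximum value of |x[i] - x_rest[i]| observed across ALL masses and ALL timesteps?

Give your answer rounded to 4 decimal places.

Step 0: x=[3.0000 9.0000] v=[0.0000 2.0000]
Step 1: x=[3.1200 9.3200] v=[0.6000 1.6000]
Step 2: x=[3.3632 9.5520] v=[1.2160 1.1600]
Step 3: x=[3.7194 9.6964] v=[1.7811 0.7222]
Step 4: x=[4.1659 9.7618] v=[2.2326 0.3268]
Step 5: x=[4.6696 9.7633] v=[2.5186 0.0076]
Step 6: x=[5.1903 9.7211] v=[2.6034 -0.2111]
Max displacement = 1.7633

Answer: 1.7633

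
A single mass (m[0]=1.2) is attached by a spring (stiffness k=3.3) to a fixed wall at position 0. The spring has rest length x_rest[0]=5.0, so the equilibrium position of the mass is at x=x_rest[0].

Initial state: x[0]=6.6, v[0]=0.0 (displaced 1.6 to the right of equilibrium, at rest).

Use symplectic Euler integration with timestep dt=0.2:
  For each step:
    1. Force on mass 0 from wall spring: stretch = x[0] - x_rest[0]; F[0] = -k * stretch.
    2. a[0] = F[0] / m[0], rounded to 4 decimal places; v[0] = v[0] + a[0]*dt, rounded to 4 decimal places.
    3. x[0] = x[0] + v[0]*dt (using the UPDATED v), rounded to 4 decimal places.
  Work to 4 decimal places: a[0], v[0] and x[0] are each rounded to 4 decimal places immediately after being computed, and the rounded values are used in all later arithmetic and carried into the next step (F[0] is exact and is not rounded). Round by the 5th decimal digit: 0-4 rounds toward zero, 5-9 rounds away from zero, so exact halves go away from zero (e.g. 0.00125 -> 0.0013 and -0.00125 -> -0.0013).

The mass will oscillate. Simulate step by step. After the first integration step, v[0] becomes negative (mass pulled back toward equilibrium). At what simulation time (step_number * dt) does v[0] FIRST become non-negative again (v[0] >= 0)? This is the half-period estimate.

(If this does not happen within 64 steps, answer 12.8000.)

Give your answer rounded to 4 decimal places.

Answer: 2.0000

Derivation:
Step 0: x=[6.6000] v=[0.0000]
Step 1: x=[6.4240] v=[-0.8800]
Step 2: x=[6.0914] v=[-1.6632]
Step 3: x=[5.6387] v=[-2.2635]
Step 4: x=[5.1157] v=[-2.6148]
Step 5: x=[4.5800] v=[-2.6784]
Step 6: x=[4.0905] v=[-2.4474]
Step 7: x=[3.7011] v=[-1.9472]
Step 8: x=[3.4545] v=[-1.2328]
Step 9: x=[3.3779] v=[-0.3828]
Step 10: x=[3.4798] v=[0.5094]
First v>=0 after going negative at step 10, time=2.0000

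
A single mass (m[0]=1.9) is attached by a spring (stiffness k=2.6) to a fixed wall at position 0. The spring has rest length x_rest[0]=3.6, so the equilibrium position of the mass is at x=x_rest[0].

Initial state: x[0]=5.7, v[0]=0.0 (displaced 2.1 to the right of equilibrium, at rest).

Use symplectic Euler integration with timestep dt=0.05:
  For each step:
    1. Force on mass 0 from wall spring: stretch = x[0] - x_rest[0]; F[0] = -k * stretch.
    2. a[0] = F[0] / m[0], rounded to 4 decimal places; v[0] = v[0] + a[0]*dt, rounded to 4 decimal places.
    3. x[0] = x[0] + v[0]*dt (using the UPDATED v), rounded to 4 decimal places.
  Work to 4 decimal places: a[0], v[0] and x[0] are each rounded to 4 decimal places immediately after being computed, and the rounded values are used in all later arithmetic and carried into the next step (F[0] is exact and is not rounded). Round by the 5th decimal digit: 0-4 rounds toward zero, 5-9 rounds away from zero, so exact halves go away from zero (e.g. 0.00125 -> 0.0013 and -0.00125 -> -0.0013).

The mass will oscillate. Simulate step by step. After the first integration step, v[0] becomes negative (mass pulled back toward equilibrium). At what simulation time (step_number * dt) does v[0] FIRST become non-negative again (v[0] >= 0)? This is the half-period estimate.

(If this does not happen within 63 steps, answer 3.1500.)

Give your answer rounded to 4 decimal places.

Step 0: x=[5.7000] v=[0.0000]
Step 1: x=[5.6928] v=[-0.1437]
Step 2: x=[5.6785] v=[-0.2869]
Step 3: x=[5.6570] v=[-0.4291]
Step 4: x=[5.6285] v=[-0.5698]
Step 5: x=[5.5931] v=[-0.7086]
Step 6: x=[5.5509] v=[-0.8450]
Step 7: x=[5.5020] v=[-0.9785]
Step 8: x=[5.4466] v=[-1.1086]
Step 9: x=[5.3849] v=[-1.2349]
Step 10: x=[5.3171] v=[-1.3570]
Step 11: x=[5.2434] v=[-1.4745]
Step 12: x=[5.1641] v=[-1.5869]
Step 13: x=[5.0794] v=[-1.6939]
Step 14: x=[4.9896] v=[-1.7951]
Step 15: x=[4.8951] v=[-1.8902]
Step 16: x=[4.7962] v=[-1.9788]
Step 17: x=[4.6932] v=[-2.0606]
Step 18: x=[4.5864] v=[-2.1354]
Step 19: x=[4.4763] v=[-2.2029]
Step 20: x=[4.3632] v=[-2.2629]
Step 21: x=[4.2474] v=[-2.3151]
Step 22: x=[4.1294] v=[-2.3594]
Step 23: x=[4.0096] v=[-2.3956]
Step 24: x=[3.8884] v=[-2.4236]
Step 25: x=[3.7662] v=[-2.4433]
Step 26: x=[3.6435] v=[-2.4547]
Step 27: x=[3.5206] v=[-2.4577]
Step 28: x=[3.3980] v=[-2.4523]
Step 29: x=[3.2761] v=[-2.4385]
Step 30: x=[3.1553] v=[-2.4163]
Step 31: x=[3.0360] v=[-2.3859]
Step 32: x=[2.9186] v=[-2.3473]
Step 33: x=[2.8036] v=[-2.3007]
Step 34: x=[2.6913] v=[-2.2462]
Step 35: x=[2.5821] v=[-2.1840]
Step 36: x=[2.4764] v=[-2.1144]
Step 37: x=[2.3745] v=[-2.0375]
Step 38: x=[2.2768] v=[-1.9537]
Step 39: x=[2.1836] v=[-1.8632]
Step 40: x=[2.0953] v=[-1.7663]
Step 41: x=[2.0121] v=[-1.6633]
Step 42: x=[1.9344] v=[-1.5547]
Step 43: x=[1.8624] v=[-1.4407]
Step 44: x=[1.7963] v=[-1.3218]
Step 45: x=[1.7364] v=[-1.1984]
Step 46: x=[1.6829] v=[-1.0709]
Step 47: x=[1.6359] v=[-0.9397]
Step 48: x=[1.5956] v=[-0.8053]
Step 49: x=[1.5622] v=[-0.6682]
Step 50: x=[1.5358] v=[-0.5288]
Step 51: x=[1.5164] v=[-0.3876]
Step 52: x=[1.5042] v=[-0.2450]
Step 53: x=[1.4991] v=[-0.1016]
Step 54: x=[1.5012] v=[0.0421]
First v>=0 after going negative at step 54, time=2.7000

Answer: 2.7000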